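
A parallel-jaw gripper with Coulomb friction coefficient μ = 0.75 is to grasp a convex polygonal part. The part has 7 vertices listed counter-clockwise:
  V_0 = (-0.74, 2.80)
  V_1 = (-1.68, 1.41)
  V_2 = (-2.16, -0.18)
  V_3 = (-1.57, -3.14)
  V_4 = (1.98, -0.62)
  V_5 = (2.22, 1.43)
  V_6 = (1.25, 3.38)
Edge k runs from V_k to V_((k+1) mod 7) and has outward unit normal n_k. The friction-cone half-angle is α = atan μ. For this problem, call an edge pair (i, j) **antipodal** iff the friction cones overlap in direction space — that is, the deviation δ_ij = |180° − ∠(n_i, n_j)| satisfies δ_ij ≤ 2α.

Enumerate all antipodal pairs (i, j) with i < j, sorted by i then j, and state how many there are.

α = atan 0.75 = 36.87°;  2α = 73.74°
n_0 = (-0.8284, +0.5602)
n_1 = (-0.9573, +0.2890)
n_2 = (-0.9807, -0.1955)
n_3 = (+0.5788, -0.8154)
n_4 = (+0.9932, -0.1163)
n_5 = (+0.8953, +0.4454)
n_6 = (-0.2798, +0.9601)
  (0,1): δ = 162.73°  ·
  (0,2): δ = 134.66°  ·
  (0,3): δ = 20.56°  ✓
  (0,4): δ = 27.39°  ✓
  (0,5): δ = 60.52°  ✓
  (0,6): δ = 140.32°  ·
  (1,2): δ = 151.93°  ·
  (1,3): δ = 37.83°  ✓
  (1,4): δ = 10.12°  ✓
  (1,5): δ = 43.25°  ✓
  (1,6): δ = 123.05°  ·
  (2,3): δ = 65.90°  ✓
  (2,4): δ = 17.95°  ✓
  (2,5): δ = 15.17°  ✓
  (2,6): δ = 94.98°  ·
  (3,4): δ = 132.05°  ·
  (3,5): δ = 98.92°  ·
  (3,6): δ = 19.12°  ✓
  (4,5): δ = 146.88°  ·
  (4,6): δ = 67.07°  ✓
  (5,6): δ = 100.20°  ·
antipodal pairs: 11

count = 11; pairs: (0,3), (0,4), (0,5), (1,3), (1,4), (1,5), (2,3), (2,4), (2,5), (3,6), (4,6)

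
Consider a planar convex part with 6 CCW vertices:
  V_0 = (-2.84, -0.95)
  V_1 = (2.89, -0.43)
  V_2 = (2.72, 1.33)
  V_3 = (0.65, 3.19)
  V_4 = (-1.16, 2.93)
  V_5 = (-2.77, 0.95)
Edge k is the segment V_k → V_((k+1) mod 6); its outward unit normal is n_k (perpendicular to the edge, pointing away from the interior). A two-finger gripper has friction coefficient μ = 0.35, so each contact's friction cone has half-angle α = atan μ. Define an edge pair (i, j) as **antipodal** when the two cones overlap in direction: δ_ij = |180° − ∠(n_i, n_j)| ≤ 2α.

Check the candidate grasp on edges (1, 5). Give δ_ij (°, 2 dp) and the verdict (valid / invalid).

δ = 7.63°, valid

α = atan 0.35 = 19.29°;  2α = 38.58°
edge 1: e_1 = (-0.17, +1.76);  n_1 = (+0.9954, +0.0961)
edge 5: e_5 = (-0.07, -1.90);  n_5 = (-0.9993, +0.0368)
∠(n_1, n_5) = 172.37°
δ = |180° − 172.37°| = 7.63°
7.63° ≤ 2α = 38.58°  →  valid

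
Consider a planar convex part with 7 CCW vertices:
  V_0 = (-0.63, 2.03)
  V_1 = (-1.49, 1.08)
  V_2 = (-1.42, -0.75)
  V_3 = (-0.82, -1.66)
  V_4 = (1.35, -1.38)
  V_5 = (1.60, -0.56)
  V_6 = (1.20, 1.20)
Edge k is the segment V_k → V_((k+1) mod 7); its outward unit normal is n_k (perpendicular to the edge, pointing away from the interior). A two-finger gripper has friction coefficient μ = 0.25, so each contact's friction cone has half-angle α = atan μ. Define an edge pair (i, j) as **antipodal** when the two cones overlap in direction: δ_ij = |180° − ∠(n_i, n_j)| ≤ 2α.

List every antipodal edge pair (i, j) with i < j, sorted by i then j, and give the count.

count = 4; pairs: (0,4), (1,4), (1,5), (2,5)

α = atan 0.25 = 14.04°;  2α = 28.07°
n_0 = (-0.7414, +0.6711)
n_1 = (-0.9993, -0.0382)
n_2 = (-0.8349, -0.5505)
n_3 = (+0.1280, -0.9918)
n_4 = (+0.9565, -0.2916)
n_5 = (+0.9751, +0.2216)
n_6 = (+0.4131, +0.9107)
  (0,1): δ = 135.66°  ·
  (0,2): δ = 104.45°  ·
  (0,3): δ = 40.49°  ·
  (0,4): δ = 25.20°  ✓
  (0,5): δ = 54.96°  ·
  (0,6): δ = 107.76°  ·
  (1,2): δ = 148.79°  ·
  (1,3): δ = 84.84°  ·
  (1,4): δ = 19.15°  ✓
  (1,5): δ = 10.61°  ✓
  (1,6): δ = 63.41°  ·
  (2,3): δ = 116.05°  ·
  (2,4): δ = 50.35°  ·
  (2,5): δ = 20.59°  ✓
  (2,6): δ = 32.20°  ·
  (3,4): δ = 114.31°  ·
  (3,5): δ = 84.55°  ·
  (3,6): δ = 31.75°  ·
  (4,5): δ = 150.24°  ·
  (4,6): δ = 97.44°  ·
  (5,6): δ = 127.20°  ·
antipodal pairs: 4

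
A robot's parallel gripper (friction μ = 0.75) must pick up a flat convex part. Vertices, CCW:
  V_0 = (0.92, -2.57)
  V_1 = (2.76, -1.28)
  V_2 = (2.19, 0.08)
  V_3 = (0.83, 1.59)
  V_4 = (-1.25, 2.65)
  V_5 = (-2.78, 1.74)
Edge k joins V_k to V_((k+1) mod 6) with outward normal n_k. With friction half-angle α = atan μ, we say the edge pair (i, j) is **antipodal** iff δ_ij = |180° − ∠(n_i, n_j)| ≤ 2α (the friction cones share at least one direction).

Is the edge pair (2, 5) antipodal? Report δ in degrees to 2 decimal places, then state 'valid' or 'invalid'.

δ = 1.36°, valid

α = atan 0.75 = 36.87°;  2α = 73.74°
edge 2: e_2 = (-1.36, +1.51);  n_2 = (+0.7430, +0.6692)
edge 5: e_5 = (+3.70, -4.31);  n_5 = (-0.7588, -0.6514)
∠(n_2, n_5) = 178.64°
δ = |180° − 178.64°| = 1.36°
1.36° ≤ 2α = 73.74°  →  valid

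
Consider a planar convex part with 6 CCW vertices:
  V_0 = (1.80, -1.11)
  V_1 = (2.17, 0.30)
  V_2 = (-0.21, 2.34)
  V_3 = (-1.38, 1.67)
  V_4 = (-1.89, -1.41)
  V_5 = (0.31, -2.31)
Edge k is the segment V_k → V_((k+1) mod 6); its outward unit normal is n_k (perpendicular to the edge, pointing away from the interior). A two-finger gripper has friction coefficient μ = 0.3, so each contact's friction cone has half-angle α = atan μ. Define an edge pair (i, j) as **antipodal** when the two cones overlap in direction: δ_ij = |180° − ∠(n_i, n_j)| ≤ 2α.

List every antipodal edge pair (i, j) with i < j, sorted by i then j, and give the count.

α = atan 0.3 = 16.70°;  2α = 33.40°
n_0 = (+0.9673, -0.2538)
n_1 = (+0.6508, +0.7593)
n_2 = (-0.4969, +0.8678)
n_3 = (-0.9866, +0.1634)
n_4 = (-0.3786, -0.9255)
n_5 = (+0.6272, -0.7788)
  (0,1): δ = 115.90°  ·
  (0,2): δ = 45.50°  ·
  (0,3): δ = 5.30°  ✓
  (0,4): δ = 82.45°  ·
  (0,5): δ = 143.55°  ·
  (1,2): δ = 109.60°  ·
  (1,3): δ = 58.80°  ·
  (1,4): δ = 18.35°  ✓
  (1,5): δ = 79.45°  ·
  (2,3): δ = 129.20°  ·
  (2,4): δ = 52.05°  ·
  (2,5): δ = 9.05°  ✓
  (3,4): δ = 102.85°  ·
  (3,5): δ = 41.75°  ·
  (4,5): δ = 118.90°  ·
antipodal pairs: 3

count = 3; pairs: (0,3), (1,4), (2,5)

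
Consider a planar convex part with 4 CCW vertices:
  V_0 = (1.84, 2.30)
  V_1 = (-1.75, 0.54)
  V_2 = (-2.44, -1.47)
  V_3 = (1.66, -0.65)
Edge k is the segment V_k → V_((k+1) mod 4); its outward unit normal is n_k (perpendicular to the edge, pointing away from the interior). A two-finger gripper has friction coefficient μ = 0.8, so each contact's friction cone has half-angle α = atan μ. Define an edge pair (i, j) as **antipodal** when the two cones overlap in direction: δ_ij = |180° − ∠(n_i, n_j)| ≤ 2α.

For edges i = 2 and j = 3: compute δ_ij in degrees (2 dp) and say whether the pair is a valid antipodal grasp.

δ = 104.80°, invalid

α = atan 0.8 = 38.66°;  2α = 77.32°
edge 2: e_2 = (+4.10, +0.82);  n_2 = (+0.1961, -0.9806)
edge 3: e_3 = (+0.18, +2.95);  n_3 = (+0.9981, -0.0609)
∠(n_2, n_3) = 75.20°
δ = |180° − 75.20°| = 104.80°
104.80° > 2α = 77.32°  →  invalid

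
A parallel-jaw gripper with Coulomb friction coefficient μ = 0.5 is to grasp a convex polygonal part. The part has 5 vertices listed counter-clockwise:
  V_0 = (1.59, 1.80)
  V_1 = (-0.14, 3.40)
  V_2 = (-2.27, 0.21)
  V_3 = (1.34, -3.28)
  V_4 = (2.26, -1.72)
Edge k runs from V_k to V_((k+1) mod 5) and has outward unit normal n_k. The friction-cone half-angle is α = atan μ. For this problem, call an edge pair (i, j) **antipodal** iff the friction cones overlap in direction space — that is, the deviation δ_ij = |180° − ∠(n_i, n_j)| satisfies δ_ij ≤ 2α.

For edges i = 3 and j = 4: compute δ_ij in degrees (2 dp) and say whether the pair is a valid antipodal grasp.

δ = 138.69°, invalid

α = atan 0.5 = 26.57°;  2α = 53.13°
edge 3: e_3 = (+0.92, +1.56);  n_3 = (+0.8614, -0.5080)
edge 4: e_4 = (-0.67, +3.52);  n_4 = (+0.9824, +0.1870)
∠(n_3, n_4) = 41.31°
δ = |180° − 41.31°| = 138.69°
138.69° > 2α = 53.13°  →  invalid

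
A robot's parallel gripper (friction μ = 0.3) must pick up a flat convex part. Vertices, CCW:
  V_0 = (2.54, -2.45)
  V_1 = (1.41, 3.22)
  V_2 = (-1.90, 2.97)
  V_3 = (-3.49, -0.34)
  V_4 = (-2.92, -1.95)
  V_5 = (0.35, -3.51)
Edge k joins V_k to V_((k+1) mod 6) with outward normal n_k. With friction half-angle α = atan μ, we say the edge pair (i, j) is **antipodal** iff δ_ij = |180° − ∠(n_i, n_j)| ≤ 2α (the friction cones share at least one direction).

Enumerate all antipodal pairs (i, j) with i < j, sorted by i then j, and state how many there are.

α = atan 0.3 = 16.70°;  2α = 33.40°
n_0 = (+0.9807, +0.1955)
n_1 = (-0.0753, +0.9972)
n_2 = (-0.9014, +0.4330)
n_3 = (-0.9427, -0.3337)
n_4 = (-0.4306, -0.9026)
n_5 = (+0.4357, -0.9001)
  (0,1): δ = 96.95°  ·
  (0,2): δ = 36.93°  ·
  (0,3): δ = 8.22°  ✓
  (0,4): δ = 53.22°  ·
  (0,5): δ = 104.56°  ·
  (1,2): δ = 119.98°  ·
  (1,3): δ = 74.82°  ·
  (1,4): δ = 29.82°  ✓
  (1,5): δ = 21.51°  ✓
  (2,3): δ = 134.85°  ·
  (2,4): δ = 89.85°  ·
  (2,5): δ = 38.51°  ·
  (3,4): δ = 135.00°  ·
  (3,5): δ = 83.67°  ·
  (4,5): δ = 128.67°  ·
antipodal pairs: 3

count = 3; pairs: (0,3), (1,4), (1,5)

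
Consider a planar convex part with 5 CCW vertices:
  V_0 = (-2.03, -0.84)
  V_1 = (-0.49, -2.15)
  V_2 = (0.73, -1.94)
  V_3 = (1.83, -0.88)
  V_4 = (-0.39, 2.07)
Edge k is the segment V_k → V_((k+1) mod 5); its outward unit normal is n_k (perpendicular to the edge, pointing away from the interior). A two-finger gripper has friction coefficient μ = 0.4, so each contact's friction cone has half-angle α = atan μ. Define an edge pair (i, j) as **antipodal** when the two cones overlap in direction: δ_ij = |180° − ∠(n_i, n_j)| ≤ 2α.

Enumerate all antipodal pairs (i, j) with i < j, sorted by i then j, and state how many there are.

α = atan 0.4 = 21.80°;  2α = 43.60°
n_0 = (-0.6479, -0.7617)
n_1 = (+0.1696, -0.9855)
n_2 = (+0.6939, -0.7201)
n_3 = (+0.7990, +0.6013)
n_4 = (-0.8712, +0.4910)
  (0,1): δ = 129.85°  ·
  (0,2): δ = 95.67°  ·
  (0,3): δ = 12.65°  ✓
  (0,4): δ = 100.98°  ·
  (1,2): δ = 145.83°  ·
  (1,3): δ = 62.80°  ·
  (1,4): δ = 50.83°  ·
  (2,3): δ = 96.98°  ·
  (2,4): δ = 16.66°  ✓
  (3,4): δ = 66.37°  ·
antipodal pairs: 2

count = 2; pairs: (0,3), (2,4)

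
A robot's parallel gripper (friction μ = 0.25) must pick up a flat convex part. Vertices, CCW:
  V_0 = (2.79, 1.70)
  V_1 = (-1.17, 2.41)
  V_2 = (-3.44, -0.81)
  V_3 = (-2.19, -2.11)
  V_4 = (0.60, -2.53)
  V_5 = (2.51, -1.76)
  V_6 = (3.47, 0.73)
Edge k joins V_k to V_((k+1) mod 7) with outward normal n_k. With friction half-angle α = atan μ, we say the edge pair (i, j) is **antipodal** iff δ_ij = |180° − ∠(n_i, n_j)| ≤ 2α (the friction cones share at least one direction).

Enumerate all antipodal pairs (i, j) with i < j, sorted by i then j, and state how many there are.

count = 3; pairs: (0,3), (1,5), (2,6)

α = atan 0.25 = 14.04°;  2α = 28.07°
n_0 = (+0.1765, +0.9843)
n_1 = (-0.8173, +0.5762)
n_2 = (-0.7208, -0.6931)
n_3 = (-0.1489, -0.9889)
n_4 = (+0.3739, -0.9275)
n_5 = (+0.9331, -0.3597)
n_6 = (+0.8188, +0.5740)
  (0,1): δ = 115.02°  ·
  (0,2): δ = 35.96°  ·
  (0,3): δ = 1.60°  ✓
  (0,4): δ = 32.12°  ·
  (0,5): δ = 79.08°  ·
  (0,6): δ = 135.20°  ·
  (1,2): δ = 100.94°  ·
  (1,3): δ = 63.38°  ·
  (1,4): δ = 32.86°  ·
  (1,5): δ = 14.10°  ✓
  (1,6): δ = 70.21°  ·
  (2,3): δ = 142.44°  ·
  (2,4): δ = 111.92°  ·
  (2,5): δ = 64.96°  ·
  (2,6): δ = 8.85°  ✓
  (3,4): δ = 149.48°  ·
  (3,5): δ = 102.52°  ·
  (3,6): δ = 46.41°  ·
  (4,5): δ = 133.04°  ·
  (4,6): δ = 76.92°  ·
  (5,6): δ = 123.88°  ·
antipodal pairs: 3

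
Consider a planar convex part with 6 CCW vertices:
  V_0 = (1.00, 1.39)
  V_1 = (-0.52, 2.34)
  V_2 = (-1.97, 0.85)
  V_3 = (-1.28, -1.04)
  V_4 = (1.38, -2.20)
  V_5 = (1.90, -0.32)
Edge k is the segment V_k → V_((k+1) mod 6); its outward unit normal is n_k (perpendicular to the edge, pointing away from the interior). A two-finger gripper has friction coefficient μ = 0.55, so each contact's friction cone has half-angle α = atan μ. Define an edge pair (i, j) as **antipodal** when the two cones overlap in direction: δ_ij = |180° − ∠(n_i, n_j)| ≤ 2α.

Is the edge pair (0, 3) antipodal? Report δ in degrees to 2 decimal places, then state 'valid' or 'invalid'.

δ = 8.44°, valid

α = atan 0.55 = 28.81°;  2α = 57.62°
edge 0: e_0 = (-1.52, +0.95);  n_0 = (+0.5300, +0.8480)
edge 3: e_3 = (+2.66, -1.16);  n_3 = (-0.3997, -0.9166)
∠(n_0, n_3) = 171.56°
δ = |180° − 171.56°| = 8.44°
8.44° ≤ 2α = 57.62°  →  valid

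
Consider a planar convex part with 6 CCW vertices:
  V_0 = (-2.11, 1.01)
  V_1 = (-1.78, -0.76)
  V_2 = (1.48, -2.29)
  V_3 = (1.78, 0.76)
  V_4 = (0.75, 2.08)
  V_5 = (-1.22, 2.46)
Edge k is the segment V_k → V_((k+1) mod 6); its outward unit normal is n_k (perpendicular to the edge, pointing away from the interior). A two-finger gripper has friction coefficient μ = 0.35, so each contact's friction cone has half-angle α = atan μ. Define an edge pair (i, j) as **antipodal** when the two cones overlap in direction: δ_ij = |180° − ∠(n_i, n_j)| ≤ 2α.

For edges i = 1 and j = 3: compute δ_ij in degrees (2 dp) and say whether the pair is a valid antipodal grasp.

δ = 26.89°, valid

α = atan 0.35 = 19.29°;  2α = 38.58°
edge 1: e_1 = (+3.26, -1.53);  n_1 = (-0.4249, -0.9053)
edge 3: e_3 = (-1.03, +1.32);  n_3 = (+0.7884, +0.6152)
∠(n_1, n_3) = 153.11°
δ = |180° − 153.11°| = 26.89°
26.89° ≤ 2α = 38.58°  →  valid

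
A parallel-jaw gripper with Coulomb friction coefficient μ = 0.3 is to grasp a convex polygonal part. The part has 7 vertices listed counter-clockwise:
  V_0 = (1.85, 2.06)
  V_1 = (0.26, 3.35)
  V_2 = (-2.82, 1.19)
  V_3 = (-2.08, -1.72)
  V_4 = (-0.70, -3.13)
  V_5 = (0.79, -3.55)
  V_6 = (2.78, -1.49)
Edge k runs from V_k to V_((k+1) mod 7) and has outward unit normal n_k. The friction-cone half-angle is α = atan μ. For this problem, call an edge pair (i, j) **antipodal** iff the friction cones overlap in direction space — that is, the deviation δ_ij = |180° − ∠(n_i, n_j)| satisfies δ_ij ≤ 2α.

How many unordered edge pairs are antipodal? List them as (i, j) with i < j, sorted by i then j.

count = 5; pairs: (0,3), (0,4), (1,5), (2,6), (3,6)

α = atan 0.3 = 16.70°;  2α = 33.40°
n_0 = (+0.6300, +0.7766)
n_1 = (-0.5742, +0.8187)
n_2 = (-0.9692, -0.2465)
n_3 = (-0.7147, -0.6995)
n_4 = (-0.2713, -0.9625)
n_5 = (+0.7192, -0.6948)
n_6 = (+0.9674, +0.2534)
  (0,1): δ = 105.90°  ·
  (0,2): δ = 36.68°  ·
  (0,3): δ = 6.56°  ✓
  (0,4): δ = 23.31°  ✓
  (0,5): δ = 85.04°  ·
  (0,6): δ = 143.73°  ·
  (1,2): δ = 110.77°  ·
  (1,3): δ = 80.66°  ·
  (1,4): δ = 50.78°  ·
  (1,5): δ = 10.95°  ✓
  (1,6): δ = 69.64°  ·
  (2,3): δ = 149.88°  ·
  (2,4): δ = 120.01°  ·
  (2,5): δ = 58.28°  ·
  (2,6): δ = 0.41°  ✓
  (3,4): δ = 150.13°  ·
  (3,5): δ = 88.39°  ·
  (3,6): δ = 29.70°  ✓
  (4,5): δ = 118.27°  ·
  (4,6): δ = 59.58°  ·
  (5,6): δ = 121.31°  ·
antipodal pairs: 5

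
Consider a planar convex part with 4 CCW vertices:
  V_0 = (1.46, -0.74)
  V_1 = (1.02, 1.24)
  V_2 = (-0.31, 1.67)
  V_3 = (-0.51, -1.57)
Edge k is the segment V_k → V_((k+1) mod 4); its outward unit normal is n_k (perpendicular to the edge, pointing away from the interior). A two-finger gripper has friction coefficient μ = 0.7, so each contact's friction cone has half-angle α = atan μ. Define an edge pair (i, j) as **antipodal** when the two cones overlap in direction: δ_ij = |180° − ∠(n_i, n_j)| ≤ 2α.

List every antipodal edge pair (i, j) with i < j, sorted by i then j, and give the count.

α = atan 0.7 = 34.99°;  2α = 69.98°
n_0 = (+0.9762, +0.2169)
n_1 = (+0.3076, +0.9515)
n_2 = (-0.9981, +0.0616)
n_3 = (+0.3883, -0.9215)
  (0,1): δ = 120.45°  ·
  (0,2): δ = 16.06°  ✓
  (0,3): δ = 100.32°  ·
  (1,2): δ = 75.62°  ·
  (1,3): δ = 40.76°  ✓
  (2,3): δ = 63.62°  ✓
antipodal pairs: 3

count = 3; pairs: (0,2), (1,3), (2,3)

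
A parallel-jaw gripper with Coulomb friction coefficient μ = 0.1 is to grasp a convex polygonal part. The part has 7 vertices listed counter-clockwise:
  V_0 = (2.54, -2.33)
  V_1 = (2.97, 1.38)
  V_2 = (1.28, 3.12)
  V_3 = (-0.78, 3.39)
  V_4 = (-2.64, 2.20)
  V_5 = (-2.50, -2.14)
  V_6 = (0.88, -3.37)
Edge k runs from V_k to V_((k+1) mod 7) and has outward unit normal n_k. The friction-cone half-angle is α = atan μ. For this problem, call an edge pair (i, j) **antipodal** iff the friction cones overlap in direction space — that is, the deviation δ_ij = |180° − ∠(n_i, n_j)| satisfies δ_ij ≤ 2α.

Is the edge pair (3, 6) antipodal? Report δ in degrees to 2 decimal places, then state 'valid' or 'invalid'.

α = atan 0.1 = 5.71°;  2α = 11.42°
edge 3: e_3 = (-1.86, -1.19);  n_3 = (-0.5389, +0.8424)
edge 6: e_6 = (+1.66, +1.04);  n_6 = (+0.5309, -0.8474)
∠(n_3, n_6) = 179.46°
δ = |180° − 179.46°| = 0.54°
0.54° ≤ 2α = 11.42°  →  valid

δ = 0.54°, valid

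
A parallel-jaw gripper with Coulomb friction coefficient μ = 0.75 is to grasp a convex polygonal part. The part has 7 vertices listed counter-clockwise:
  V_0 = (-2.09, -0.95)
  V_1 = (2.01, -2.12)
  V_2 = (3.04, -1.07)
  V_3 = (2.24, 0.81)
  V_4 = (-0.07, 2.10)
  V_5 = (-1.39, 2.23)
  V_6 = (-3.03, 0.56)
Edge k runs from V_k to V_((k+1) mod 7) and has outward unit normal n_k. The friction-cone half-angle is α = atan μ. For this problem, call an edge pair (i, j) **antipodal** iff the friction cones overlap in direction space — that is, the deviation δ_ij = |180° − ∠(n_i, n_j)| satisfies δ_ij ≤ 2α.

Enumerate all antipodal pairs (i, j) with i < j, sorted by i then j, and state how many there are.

count = 10; pairs: (0,2), (0,3), (0,4), (0,5), (1,4), (1,5), (2,5), (2,6), (3,6), (4,6)

α = atan 0.75 = 36.87°;  2α = 73.74°
n_0 = (-0.2744, -0.9616)
n_1 = (+0.7139, -0.7003)
n_2 = (+0.9202, +0.3916)
n_3 = (+0.4876, +0.8731)
n_4 = (+0.0980, +0.9952)
n_5 = (-0.7135, +0.7007)
n_6 = (-0.8489, -0.5285)
  (0,1): δ = 118.52°  ·
  (0,2): δ = 51.02°  ✓
  (0,3): δ = 13.25°  ✓
  (0,4): δ = 10.30°  ✓
  (0,5): δ = 61.45°  ✓
  (0,6): δ = 137.83°  ·
  (1,2): δ = 112.50°  ·
  (1,3): δ = 74.73°  ·
  (1,4): δ = 51.18°  ✓
  (1,5): δ = 0.03°  ✓
  (1,6): δ = 76.35°  ·
  (2,3): δ = 142.23°  ·
  (2,4): δ = 118.68°  ·
  (2,5): δ = 67.53°  ✓
  (2,6): δ = 8.85°  ✓
  (3,4): δ = 156.44°  ·
  (3,5): δ = 105.30°  ·
  (3,6): δ = 28.92°  ✓
  (4,5): δ = 128.86°  ·
  (4,6): δ = 52.47°  ✓
  (5,6): δ = 103.62°  ·
antipodal pairs: 10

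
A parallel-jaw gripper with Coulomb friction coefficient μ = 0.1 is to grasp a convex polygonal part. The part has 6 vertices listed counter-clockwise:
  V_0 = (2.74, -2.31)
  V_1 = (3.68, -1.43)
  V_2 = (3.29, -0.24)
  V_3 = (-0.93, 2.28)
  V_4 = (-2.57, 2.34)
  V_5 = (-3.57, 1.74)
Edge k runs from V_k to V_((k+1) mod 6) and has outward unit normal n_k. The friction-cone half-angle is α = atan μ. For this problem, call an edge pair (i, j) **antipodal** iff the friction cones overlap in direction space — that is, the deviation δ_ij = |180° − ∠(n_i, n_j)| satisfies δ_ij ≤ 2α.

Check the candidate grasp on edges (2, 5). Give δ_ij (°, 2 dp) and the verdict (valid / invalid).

δ = 1.85°, valid

α = atan 0.1 = 5.71°;  2α = 11.42°
edge 2: e_2 = (-4.22, +2.52);  n_2 = (+0.5127, +0.8586)
edge 5: e_5 = (+6.31, -4.05);  n_5 = (-0.5402, -0.8416)
∠(n_2, n_5) = 178.15°
δ = |180° − 178.15°| = 1.85°
1.85° ≤ 2α = 11.42°  →  valid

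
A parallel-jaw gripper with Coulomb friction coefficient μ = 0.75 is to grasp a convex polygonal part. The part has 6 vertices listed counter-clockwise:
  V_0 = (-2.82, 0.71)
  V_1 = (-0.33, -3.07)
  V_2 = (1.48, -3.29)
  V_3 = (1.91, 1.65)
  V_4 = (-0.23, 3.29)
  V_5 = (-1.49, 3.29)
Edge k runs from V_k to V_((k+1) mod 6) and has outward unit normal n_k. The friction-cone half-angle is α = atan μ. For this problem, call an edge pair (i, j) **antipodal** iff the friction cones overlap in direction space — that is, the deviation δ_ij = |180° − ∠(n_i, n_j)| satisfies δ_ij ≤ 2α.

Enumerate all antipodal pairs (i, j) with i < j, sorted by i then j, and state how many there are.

α = atan 0.75 = 36.87°;  2α = 73.74°
n_0 = (-0.8351, -0.5501)
n_1 = (-0.1207, -0.9927)
n_2 = (+0.9962, -0.0867)
n_3 = (+0.6083, +0.7937)
n_4 = (+0.0000, +1.0000)
n_5 = (-0.8888, +0.4582)
  (0,1): δ = 130.30°  ·
  (0,2): δ = 38.35°  ✓
  (0,3): δ = 19.16°  ✓
  (0,4): δ = 56.63°  ✓
  (0,5): δ = 119.35°  ·
  (1,2): δ = 88.04°  ·
  (1,3): δ = 30.53°  ✓
  (1,4): δ = 6.93°  ✓
  (1,5): δ = 69.66°  ✓
  (2,3): δ = 122.49°  ·
  (2,4): δ = 85.03°  ·
  (2,5): δ = 22.30°  ✓
  (3,4): δ = 142.54°  ·
  (3,5): δ = 79.81°  ·
  (4,5): δ = 117.27°  ·
antipodal pairs: 7

count = 7; pairs: (0,2), (0,3), (0,4), (1,3), (1,4), (1,5), (2,5)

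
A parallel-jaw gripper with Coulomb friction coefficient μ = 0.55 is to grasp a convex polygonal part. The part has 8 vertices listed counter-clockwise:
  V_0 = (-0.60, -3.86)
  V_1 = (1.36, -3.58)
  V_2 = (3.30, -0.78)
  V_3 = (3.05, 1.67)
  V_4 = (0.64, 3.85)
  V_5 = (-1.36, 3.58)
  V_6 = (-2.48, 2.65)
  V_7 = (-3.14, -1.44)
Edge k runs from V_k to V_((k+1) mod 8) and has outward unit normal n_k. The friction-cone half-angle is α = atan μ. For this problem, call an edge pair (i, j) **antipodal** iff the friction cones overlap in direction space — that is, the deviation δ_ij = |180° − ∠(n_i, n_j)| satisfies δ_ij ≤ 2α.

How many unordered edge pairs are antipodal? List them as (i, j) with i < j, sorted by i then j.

count = 12; pairs: (0,3), (0,4), (0,5), (1,4), (1,5), (1,6), (2,5), (2,6), (2,7), (3,6), (3,7), (4,7)

α = atan 0.55 = 28.81°;  2α = 57.62°
n_0 = (+0.1414, -0.9899)
n_1 = (+0.8220, -0.5695)
n_2 = (+0.9948, +0.1015)
n_3 = (+0.6708, +0.7416)
n_4 = (-0.1338, +0.9910)
n_5 = (-0.6388, +0.7693)
n_6 = (-0.9872, +0.1593)
n_7 = (-0.6898, -0.7240)
  (0,1): δ = 132.85°  ·
  (0,2): δ = 92.30°  ·
  (0,3): δ = 50.26°  ✓
  (0,4): δ = 0.44°  ✓
  (0,5): δ = 31.57°  ✓
  (0,6): δ = 72.70°  ·
  (0,7): δ = 128.26°  ·
  (1,2): δ = 139.46°  ·
  (1,3): δ = 97.41°  ·
  (1,4): δ = 47.60°  ✓
  (1,5): δ = 15.58°  ✓
  (1,6): δ = 25.55°  ✓
  (1,7): δ = 81.10°  ·
  (2,3): δ = 137.96°  ·
  (2,4): δ = 88.14°  ·
  (2,5): δ = 56.12°  ✓
  (2,6): δ = 14.99°  ✓
  (2,7): δ = 40.56°  ✓
  (3,4): δ = 130.18°  ·
  (3,5): δ = 98.16°  ·
  (3,6): δ = 57.04°  ✓
  (3,7): δ = 1.48°  ✓
  (4,5): δ = 147.98°  ·
  (4,6): δ = 106.86°  ·
  (4,7): δ = 51.30°  ✓
  (5,6): δ = 138.87°  ·
  (5,7): δ = 83.32°  ·
  (6,7): δ = 124.45°  ·
antipodal pairs: 12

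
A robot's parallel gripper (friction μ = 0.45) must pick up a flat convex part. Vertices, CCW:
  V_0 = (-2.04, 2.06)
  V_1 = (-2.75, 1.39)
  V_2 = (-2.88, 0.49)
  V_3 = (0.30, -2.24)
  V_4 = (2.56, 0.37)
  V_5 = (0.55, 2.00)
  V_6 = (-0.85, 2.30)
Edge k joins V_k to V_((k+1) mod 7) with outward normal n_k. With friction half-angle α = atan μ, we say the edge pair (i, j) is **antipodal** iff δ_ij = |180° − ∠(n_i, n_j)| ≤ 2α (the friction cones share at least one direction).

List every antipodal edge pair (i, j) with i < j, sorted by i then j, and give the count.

α = atan 0.45 = 24.23°;  2α = 48.46°
n_0 = (-0.6863, +0.7273)
n_1 = (-0.9897, +0.1430)
n_2 = (-0.6514, -0.7588)
n_3 = (+0.7560, -0.6546)
n_4 = (+0.6299, +0.7767)
n_5 = (+0.2095, +0.9778)
n_6 = (-0.1977, +0.9803)
  (0,1): δ = 141.56°  ·
  (0,2): δ = 83.99°  ·
  (0,3): δ = 5.77°  ✓
  (0,4): δ = 97.62°  ·
  (0,5): δ = 124.57°  ·
  (0,6): δ = 148.06°  ·
  (1,2): δ = 122.43°  ·
  (1,3): δ = 32.67°  ✓
  (1,4): δ = 59.18°  ·
  (1,5): δ = 86.12°  ·
  (1,6): δ = 109.62°  ·
  (2,3): δ = 90.24°  ·
  (2,4): δ = 1.61°  ✓
  (2,5): δ = 28.55°  ✓
  (2,6): δ = 52.05°  ·
  (3,4): δ = 88.15°  ·
  (3,5): δ = 61.21°  ·
  (3,6): δ = 37.71°  ✓
  (4,5): δ = 153.05°  ·
  (4,6): δ = 129.56°  ·
  (5,6): δ = 156.50°  ·
antipodal pairs: 5

count = 5; pairs: (0,3), (1,3), (2,4), (2,5), (3,6)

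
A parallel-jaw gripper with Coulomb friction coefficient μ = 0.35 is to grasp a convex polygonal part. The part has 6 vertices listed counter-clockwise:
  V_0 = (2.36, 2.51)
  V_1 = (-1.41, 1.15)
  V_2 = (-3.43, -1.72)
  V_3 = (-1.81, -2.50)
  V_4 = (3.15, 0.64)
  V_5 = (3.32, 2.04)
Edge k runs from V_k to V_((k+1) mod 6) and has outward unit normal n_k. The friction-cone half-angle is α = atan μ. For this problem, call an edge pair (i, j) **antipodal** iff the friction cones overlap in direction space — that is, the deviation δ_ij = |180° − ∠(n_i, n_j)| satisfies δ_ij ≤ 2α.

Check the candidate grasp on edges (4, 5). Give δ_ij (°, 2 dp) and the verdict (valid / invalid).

α = atan 0.35 = 19.29°;  2α = 38.58°
edge 4: e_4 = (+0.17, +1.40);  n_4 = (+0.9927, -0.1205)
edge 5: e_5 = (-0.96, +0.47);  n_5 = (+0.4397, +0.8981)
∠(n_4, n_5) = 70.84°
δ = |180° − 70.84°| = 109.16°
109.16° > 2α = 38.58°  →  invalid

δ = 109.16°, invalid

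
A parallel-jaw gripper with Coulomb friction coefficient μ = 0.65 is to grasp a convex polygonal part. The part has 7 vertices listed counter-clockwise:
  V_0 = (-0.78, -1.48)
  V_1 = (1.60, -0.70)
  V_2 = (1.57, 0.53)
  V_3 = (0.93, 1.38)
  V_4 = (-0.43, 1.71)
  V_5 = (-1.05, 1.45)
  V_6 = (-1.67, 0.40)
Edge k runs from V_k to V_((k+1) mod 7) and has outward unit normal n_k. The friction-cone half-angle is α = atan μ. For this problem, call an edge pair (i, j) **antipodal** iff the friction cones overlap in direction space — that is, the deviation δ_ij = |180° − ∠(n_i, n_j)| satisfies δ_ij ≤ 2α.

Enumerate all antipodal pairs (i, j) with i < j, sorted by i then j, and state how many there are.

count = 7; pairs: (0,3), (0,4), (0,5), (1,5), (1,6), (2,6), (3,6)

α = atan 0.65 = 33.02°;  2α = 66.05°
n_0 = (+0.3114, -0.9503)
n_1 = (+0.9997, +0.0244)
n_2 = (+0.7989, +0.6015)
n_3 = (+0.2358, +0.9718)
n_4 = (-0.3867, +0.9222)
n_5 = (-0.8611, +0.5085)
n_6 = (-0.9038, -0.4279)
  (0,1): δ = 106.75°  ·
  (0,2): δ = 71.17°  ·
  (0,3): δ = 31.78°  ✓
  (0,4): δ = 4.61°  ✓
  (0,5): δ = 41.29°  ✓
  (0,6): δ = 97.19°  ·
  (1,2): δ = 144.42°  ·
  (1,3): δ = 105.04°  ·
  (1,4): δ = 68.65°  ·
  (1,5): δ = 31.96°  ✓
  (1,6): δ = 23.94°  ✓
  (2,3): δ = 140.62°  ·
  (2,4): δ = 104.23°  ·
  (2,5): δ = 67.54°  ·
  (2,6): δ = 11.64°  ✓
  (3,4): δ = 143.61°  ·
  (3,5): δ = 106.92°  ·
  (3,6): δ = 51.03°  ✓
  (4,5): δ = 143.31°  ·
  (4,6): δ = 87.42°  ·
  (5,6): δ = 124.11°  ·
antipodal pairs: 7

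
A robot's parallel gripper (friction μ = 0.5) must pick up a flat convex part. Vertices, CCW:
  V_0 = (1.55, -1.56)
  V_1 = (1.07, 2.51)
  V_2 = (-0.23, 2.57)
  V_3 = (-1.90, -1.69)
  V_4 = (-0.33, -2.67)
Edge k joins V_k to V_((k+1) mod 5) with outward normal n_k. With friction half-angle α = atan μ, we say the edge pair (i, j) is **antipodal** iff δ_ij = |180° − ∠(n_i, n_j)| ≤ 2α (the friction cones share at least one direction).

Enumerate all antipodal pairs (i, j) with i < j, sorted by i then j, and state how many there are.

α = atan 0.5 = 26.57°;  2α = 53.13°
n_0 = (+0.9931, +0.1171)
n_1 = (+0.0461, +0.9989)
n_2 = (-0.9310, +0.3650)
n_3 = (-0.5295, -0.8483)
n_4 = (+0.5084, -0.8611)
  (0,1): δ = 99.37°  ·
  (0,2): δ = 28.13°  ✓
  (0,3): δ = 51.30°  ✓
  (0,4): δ = 113.83°  ·
  (1,2): δ = 108.76°  ·
  (1,3): δ = 29.33°  ✓
  (1,4): δ = 33.20°  ✓
  (2,3): δ = 100.57°  ·
  (2,4): δ = 38.04°  ✓
  (3,4): δ = 117.47°  ·
antipodal pairs: 5

count = 5; pairs: (0,2), (0,3), (1,3), (1,4), (2,4)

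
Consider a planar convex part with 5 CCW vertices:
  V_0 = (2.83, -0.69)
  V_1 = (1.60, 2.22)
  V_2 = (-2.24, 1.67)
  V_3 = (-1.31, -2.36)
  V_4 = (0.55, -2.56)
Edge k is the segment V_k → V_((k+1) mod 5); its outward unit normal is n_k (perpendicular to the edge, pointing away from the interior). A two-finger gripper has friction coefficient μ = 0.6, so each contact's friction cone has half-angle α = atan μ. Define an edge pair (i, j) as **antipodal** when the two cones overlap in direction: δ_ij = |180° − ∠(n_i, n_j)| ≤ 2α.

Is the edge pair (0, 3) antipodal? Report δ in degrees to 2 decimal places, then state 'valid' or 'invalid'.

δ = 60.95°, valid

α = atan 0.6 = 30.96°;  2α = 61.93°
edge 0: e_0 = (-1.23, +2.91);  n_0 = (+0.9211, +0.3893)
edge 3: e_3 = (+1.86, -0.20);  n_3 = (-0.1069, -0.9943)
∠(n_0, n_3) = 119.05°
δ = |180° − 119.05°| = 60.95°
60.95° ≤ 2α = 61.93°  →  valid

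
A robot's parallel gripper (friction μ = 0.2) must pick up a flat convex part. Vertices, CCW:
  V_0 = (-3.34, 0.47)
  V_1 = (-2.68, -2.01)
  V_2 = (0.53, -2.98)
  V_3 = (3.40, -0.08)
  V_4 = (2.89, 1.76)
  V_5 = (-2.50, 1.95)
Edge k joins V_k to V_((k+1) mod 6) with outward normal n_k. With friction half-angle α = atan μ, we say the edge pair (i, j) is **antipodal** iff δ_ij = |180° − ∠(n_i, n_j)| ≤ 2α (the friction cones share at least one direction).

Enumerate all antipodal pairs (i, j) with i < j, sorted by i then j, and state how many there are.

count = 3; pairs: (0,3), (1,4), (2,5)

α = atan 0.2 = 11.31°;  2α = 22.62°
n_0 = (-0.9664, -0.2572)
n_1 = (-0.2893, -0.9572)
n_2 = (+0.7108, -0.7034)
n_3 = (+0.9637, +0.2671)
n_4 = (+0.0352, +0.9994)
n_5 = (-0.8697, +0.4936)
  (0,1): δ = 121.72°  ·
  (0,2): δ = 59.60°  ·
  (0,3): δ = 0.59°  ✓
  (0,4): δ = 73.08°  ·
  (0,5): δ = 135.52°  ·
  (1,2): δ = 117.89°  ·
  (1,3): δ = 57.69°  ·
  (1,4): δ = 14.79°  ✓
  (1,5): δ = 77.24°  ·
  (2,3): δ = 119.81°  ·
  (2,4): δ = 47.32°  ·
  (2,5): δ = 15.12°  ✓
  (3,4): δ = 107.51°  ·
  (3,5): δ = 45.07°  ·
  (4,5): δ = 117.56°  ·
antipodal pairs: 3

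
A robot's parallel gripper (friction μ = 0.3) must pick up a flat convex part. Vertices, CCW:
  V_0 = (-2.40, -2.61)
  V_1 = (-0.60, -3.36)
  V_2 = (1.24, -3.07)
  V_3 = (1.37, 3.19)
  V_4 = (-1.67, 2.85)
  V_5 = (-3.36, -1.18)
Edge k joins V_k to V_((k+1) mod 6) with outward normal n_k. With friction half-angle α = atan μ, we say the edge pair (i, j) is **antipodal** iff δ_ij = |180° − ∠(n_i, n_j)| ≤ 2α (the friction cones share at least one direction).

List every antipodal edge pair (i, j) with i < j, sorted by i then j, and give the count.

α = atan 0.3 = 16.70°;  2α = 33.40°
n_0 = (-0.3846, -0.9231)
n_1 = (+0.1557, -0.9878)
n_2 = (+0.9998, -0.0208)
n_3 = (-0.1111, +0.9938)
n_4 = (-0.9222, +0.3867)
n_5 = (-0.8303, -0.5574)
  (0,1): δ = 148.42°  ·
  (0,2): δ = 68.57°  ·
  (0,3): δ = 29.00°  ✓
  (0,4): δ = 89.87°  ·
  (0,5): δ = 146.49°  ·
  (1,2): δ = 100.15°  ·
  (1,3): δ = 2.58°  ✓
  (1,4): δ = 58.29°  ·
  (1,5): δ = 114.92°  ·
  (2,3): δ = 82.43°  ·
  (2,4): δ = 21.56°  ✓
  (2,5): δ = 35.06°  ·
  (3,4): δ = 119.13°  ·
  (3,5): δ = 62.51°  ·
  (4,5): δ = 123.37°  ·
antipodal pairs: 3

count = 3; pairs: (0,3), (1,3), (2,4)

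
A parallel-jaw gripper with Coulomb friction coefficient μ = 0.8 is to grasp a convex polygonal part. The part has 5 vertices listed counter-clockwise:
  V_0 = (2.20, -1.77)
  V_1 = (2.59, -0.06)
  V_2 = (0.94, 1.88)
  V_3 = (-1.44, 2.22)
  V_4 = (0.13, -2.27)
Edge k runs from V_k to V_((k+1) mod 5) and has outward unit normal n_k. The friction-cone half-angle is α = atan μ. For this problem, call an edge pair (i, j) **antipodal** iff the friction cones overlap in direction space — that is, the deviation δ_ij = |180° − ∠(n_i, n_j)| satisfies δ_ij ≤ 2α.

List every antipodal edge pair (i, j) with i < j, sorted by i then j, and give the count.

α = atan 0.8 = 38.66°;  2α = 77.32°
n_0 = (+0.9750, -0.2224)
n_1 = (+0.7617, +0.6479)
n_2 = (+0.1414, +0.9899)
n_3 = (-0.9440, -0.3301)
n_4 = (+0.2348, -0.9720)
  (0,1): δ = 126.77°  ·
  (0,2): δ = 85.28°  ·
  (0,3): δ = 32.12°  ✓
  (0,4): δ = 116.43°  ·
  (1,2): δ = 138.51°  ·
  (1,3): δ = 21.11°  ✓
  (1,4): δ = 63.20°  ✓
  (2,3): δ = 62.60°  ✓
  (2,4): δ = 21.71°  ✓
  (3,4): δ = 95.69°  ·
antipodal pairs: 5

count = 5; pairs: (0,3), (1,3), (1,4), (2,3), (2,4)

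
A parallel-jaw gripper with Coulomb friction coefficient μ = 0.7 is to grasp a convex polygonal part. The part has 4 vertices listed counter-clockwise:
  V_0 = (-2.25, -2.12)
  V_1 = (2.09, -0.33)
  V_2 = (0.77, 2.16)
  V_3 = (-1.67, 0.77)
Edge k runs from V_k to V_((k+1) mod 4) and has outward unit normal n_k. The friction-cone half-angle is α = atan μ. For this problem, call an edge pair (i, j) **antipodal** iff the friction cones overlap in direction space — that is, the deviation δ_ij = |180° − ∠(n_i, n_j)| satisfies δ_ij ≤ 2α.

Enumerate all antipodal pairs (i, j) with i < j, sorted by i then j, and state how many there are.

α = atan 0.7 = 34.99°;  2α = 69.98°
n_0 = (+0.3813, -0.9245)
n_1 = (+0.8835, +0.4684)
n_2 = (-0.4950, +0.8689)
n_3 = (-0.9804, +0.1968)
  (0,1): δ = 84.48°  ·
  (0,2): δ = 7.26°  ✓
  (0,3): δ = 56.24°  ✓
  (1,2): δ = 88.26°  ·
  (1,3): δ = 39.28°  ✓
  (2,3): δ = 131.02°  ·
antipodal pairs: 3

count = 3; pairs: (0,2), (0,3), (1,3)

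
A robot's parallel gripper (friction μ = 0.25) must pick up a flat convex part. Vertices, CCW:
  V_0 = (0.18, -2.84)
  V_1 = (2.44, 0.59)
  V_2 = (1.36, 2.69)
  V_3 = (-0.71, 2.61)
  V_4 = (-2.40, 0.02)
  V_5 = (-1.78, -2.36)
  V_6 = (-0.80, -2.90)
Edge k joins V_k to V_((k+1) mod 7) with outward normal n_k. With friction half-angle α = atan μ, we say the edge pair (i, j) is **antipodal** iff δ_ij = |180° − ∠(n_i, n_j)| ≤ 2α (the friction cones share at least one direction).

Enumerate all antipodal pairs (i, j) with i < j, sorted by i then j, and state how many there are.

α = atan 0.25 = 14.04°;  2α = 28.07°
n_0 = (+0.8350, -0.5502)
n_1 = (+0.8893, +0.4573)
n_2 = (-0.0386, +0.9993)
n_3 = (-0.8375, +0.5465)
n_4 = (-0.9677, -0.2521)
n_5 = (-0.4826, -0.8758)
n_6 = (+0.0611, -0.9981)
  (0,1): δ = 119.40°  ·
  (0,2): δ = 54.41°  ·
  (0,3): δ = 0.26°  ✓
  (0,4): δ = 47.98°  ·
  (0,5): δ = 94.52°  ·
  (0,6): δ = 126.88°  ·
  (1,2): δ = 115.00°  ·
  (1,3): δ = 60.34°  ·
  (1,4): δ = 12.61°  ✓
  (1,5): δ = 33.93°  ·
  (1,6): δ = 66.29°  ·
  (2,3): δ = 125.34°  ·
  (2,4): δ = 77.61°  ·
  (2,5): δ = 31.07°  ·
  (2,6): δ = 1.29°  ✓
  (3,4): δ = 132.27°  ·
  (3,5): δ = 85.73°  ·
  (3,6): δ = 53.37°  ·
  (4,5): δ = 133.46°  ·
  (4,6): δ = 101.10°  ·
  (5,6): δ = 147.64°  ·
antipodal pairs: 3

count = 3; pairs: (0,3), (1,4), (2,6)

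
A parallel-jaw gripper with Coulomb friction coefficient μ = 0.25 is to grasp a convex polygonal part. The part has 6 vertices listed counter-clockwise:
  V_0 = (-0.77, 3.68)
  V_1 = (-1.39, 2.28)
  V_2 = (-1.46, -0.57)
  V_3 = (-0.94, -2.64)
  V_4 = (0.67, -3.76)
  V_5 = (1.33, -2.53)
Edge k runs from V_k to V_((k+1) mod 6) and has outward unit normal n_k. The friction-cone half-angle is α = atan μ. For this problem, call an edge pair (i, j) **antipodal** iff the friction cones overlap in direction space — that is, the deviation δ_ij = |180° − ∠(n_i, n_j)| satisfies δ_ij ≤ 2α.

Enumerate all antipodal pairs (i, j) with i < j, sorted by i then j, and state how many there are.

α = atan 0.25 = 14.04°;  2α = 28.07°
n_0 = (-0.9143, +0.4049)
n_1 = (-0.9997, +0.0246)
n_2 = (-0.9699, -0.2436)
n_3 = (-0.5711, -0.8209)
n_4 = (+0.8812, -0.4728)
n_5 = (+0.9473, +0.3203)
  (0,1): δ = 157.52°  ·
  (0,2): δ = 142.01°  ·
  (0,3): δ = 100.94°  ·
  (0,4): δ = 4.33°  ✓
  (0,5): δ = 42.57°  ·
  (1,2): δ = 164.49°  ·
  (1,3): δ = 123.42°  ·
  (1,4): δ = 26.81°  ✓
  (1,5): δ = 20.09°  ✓
  (2,3): δ = 138.93°  ·
  (2,4): δ = 42.32°  ·
  (2,5): δ = 4.58°  ✓
  (3,4): δ = 83.39°  ·
  (3,5): δ = 36.49°  ·
  (4,5): δ = 133.10°  ·
antipodal pairs: 4

count = 4; pairs: (0,4), (1,4), (1,5), (2,5)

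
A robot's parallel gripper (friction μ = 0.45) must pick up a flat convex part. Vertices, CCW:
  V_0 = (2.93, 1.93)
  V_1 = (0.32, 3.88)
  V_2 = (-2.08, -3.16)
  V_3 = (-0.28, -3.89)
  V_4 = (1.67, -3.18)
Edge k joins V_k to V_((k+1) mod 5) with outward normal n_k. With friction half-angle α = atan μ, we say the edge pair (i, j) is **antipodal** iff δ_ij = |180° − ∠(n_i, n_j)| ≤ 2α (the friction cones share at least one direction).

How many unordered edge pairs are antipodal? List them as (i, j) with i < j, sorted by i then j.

count = 2; pairs: (0,2), (1,4)

α = atan 0.45 = 24.23°;  2α = 48.46°
n_0 = (+0.5985, +0.8011)
n_1 = (-0.9465, +0.3227)
n_2 = (-0.3758, -0.9267)
n_3 = (+0.3421, -0.9397)
n_4 = (+0.9709, -0.2394)
  (0,1): δ = 72.06°  ·
  (0,2): δ = 14.69°  ✓
  (0,3): δ = 56.77°  ·
  (0,4): δ = 112.91°  ·
  (1,2): δ = 93.25°  ·
  (1,3): δ = 51.17°  ·
  (1,4): δ = 4.97°  ✓
  (2,3): δ = 137.92°  ·
  (2,4): δ = 81.78°  ·
  (3,4): δ = 123.86°  ·
antipodal pairs: 2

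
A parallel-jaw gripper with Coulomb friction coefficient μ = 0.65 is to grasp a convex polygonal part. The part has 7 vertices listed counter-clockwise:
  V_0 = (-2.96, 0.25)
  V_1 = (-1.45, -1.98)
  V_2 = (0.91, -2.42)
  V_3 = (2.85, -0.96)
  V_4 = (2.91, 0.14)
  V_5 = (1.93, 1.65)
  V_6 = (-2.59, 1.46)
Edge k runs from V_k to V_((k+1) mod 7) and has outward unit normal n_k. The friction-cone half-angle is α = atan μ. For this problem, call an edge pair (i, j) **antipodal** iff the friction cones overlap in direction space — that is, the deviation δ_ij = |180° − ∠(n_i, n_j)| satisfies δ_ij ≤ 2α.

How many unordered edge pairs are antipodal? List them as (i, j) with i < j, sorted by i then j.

α = atan 0.65 = 33.02°;  2α = 66.05°
n_0 = (-0.8280, -0.5607)
n_1 = (-0.1833, -0.9831)
n_2 = (+0.6013, -0.7990)
n_3 = (+0.9985, -0.0545)
n_4 = (+0.8388, +0.5444)
n_5 = (-0.0420, +0.9991)
n_6 = (-0.9563, +0.2924)
  (0,1): δ = 134.66°  ·
  (0,2): δ = 87.14°  ·
  (0,3): δ = 37.23°  ✓
  (0,4): δ = 1.12°  ✓
  (0,5): δ = 58.30°  ✓
  (0,6): δ = 128.89°  ·
  (1,2): δ = 132.47°  ·
  (1,3): δ = 82.56°  ·
  (1,4): δ = 46.46°  ✓
  (1,5): δ = 12.97°  ✓
  (1,6): δ = 83.56°  ·
  (2,3): δ = 130.09°  ·
  (2,4): δ = 93.98°  ·
  (2,5): δ = 34.56°  ✓
  (2,6): δ = 36.03°  ✓
  (3,4): δ = 143.89°  ·
  (3,5): δ = 84.47°  ·
  (3,6): δ = 13.88°  ✓
  (4,5): δ = 120.58°  ·
  (4,6): δ = 49.99°  ✓
  (5,6): δ = 109.41°  ·
antipodal pairs: 9

count = 9; pairs: (0,3), (0,4), (0,5), (1,4), (1,5), (2,5), (2,6), (3,6), (4,6)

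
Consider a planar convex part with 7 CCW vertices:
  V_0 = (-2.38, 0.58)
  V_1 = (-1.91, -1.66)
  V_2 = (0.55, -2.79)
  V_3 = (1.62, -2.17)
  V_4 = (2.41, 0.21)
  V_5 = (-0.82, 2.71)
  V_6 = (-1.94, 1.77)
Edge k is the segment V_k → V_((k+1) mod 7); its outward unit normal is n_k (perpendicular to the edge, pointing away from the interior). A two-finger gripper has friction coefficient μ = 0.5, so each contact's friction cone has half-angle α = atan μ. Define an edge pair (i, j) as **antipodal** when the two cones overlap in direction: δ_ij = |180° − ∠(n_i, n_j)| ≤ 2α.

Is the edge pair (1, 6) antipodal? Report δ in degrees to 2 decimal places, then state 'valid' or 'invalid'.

α = atan 0.5 = 26.57°;  2α = 53.13°
edge 1: e_1 = (+2.46, -1.13);  n_1 = (-0.4174, -0.9087)
edge 6: e_6 = (-0.44, -1.19);  n_6 = (-0.9379, +0.3468)
∠(n_1, n_6) = 85.62°
δ = |180° − 85.62°| = 94.38°
94.38° > 2α = 53.13°  →  invalid

δ = 94.38°, invalid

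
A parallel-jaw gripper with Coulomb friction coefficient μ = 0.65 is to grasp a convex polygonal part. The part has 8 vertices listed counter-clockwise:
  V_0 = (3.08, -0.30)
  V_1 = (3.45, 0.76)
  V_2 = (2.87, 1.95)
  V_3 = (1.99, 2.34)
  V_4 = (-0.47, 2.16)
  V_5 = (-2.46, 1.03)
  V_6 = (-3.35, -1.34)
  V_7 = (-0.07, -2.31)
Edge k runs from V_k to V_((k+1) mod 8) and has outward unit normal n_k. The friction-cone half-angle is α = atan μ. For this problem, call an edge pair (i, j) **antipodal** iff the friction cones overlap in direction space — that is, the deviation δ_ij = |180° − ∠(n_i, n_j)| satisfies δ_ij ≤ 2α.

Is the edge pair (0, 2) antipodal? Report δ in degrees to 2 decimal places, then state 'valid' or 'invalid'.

α = atan 0.65 = 33.02°;  2α = 66.05°
edge 0: e_0 = (+0.37, +1.06);  n_0 = (+0.9441, -0.3296)
edge 2: e_2 = (-0.88, +0.39);  n_2 = (+0.4052, +0.9142)
∠(n_0, n_2) = 85.34°
δ = |180° − 85.34°| = 94.66°
94.66° > 2α = 66.05°  →  invalid

δ = 94.66°, invalid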